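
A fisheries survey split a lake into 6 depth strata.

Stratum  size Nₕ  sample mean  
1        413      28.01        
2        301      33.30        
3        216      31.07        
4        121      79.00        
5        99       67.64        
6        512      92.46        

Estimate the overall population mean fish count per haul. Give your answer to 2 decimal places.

N = 413 + 301 + 216 + 121 + 99 + 512 = 1662.
Weight each subgroup mean by Nₕ/N and sum.
Σ Nₕx̄ₕ = 413·28.01 + 301·33.30 + 216·31.07 + 121·79.00 + 99·67.64 + 512·92.46 = 11568.13 + 10023.3 + 6711.12 + 9559 + 6696.36 + 47339.52 = 91897.43.
Divide by N: 91897.43 / 1662 = 55.2933... → 55.29.

55.29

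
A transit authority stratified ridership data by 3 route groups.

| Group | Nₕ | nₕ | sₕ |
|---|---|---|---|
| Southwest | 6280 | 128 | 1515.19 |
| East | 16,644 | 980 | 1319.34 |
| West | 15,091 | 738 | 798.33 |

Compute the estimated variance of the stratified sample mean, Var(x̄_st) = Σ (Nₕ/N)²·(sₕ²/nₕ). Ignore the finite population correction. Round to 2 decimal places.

N = 38015; Wₕ = Nₕ/N.
group Southwest: (6280/38015)²·1515.19²/128 = 489.47839
group East: (16644/38015)²·1319.34²/980 = 340.48094
group West: (15091/38015)²·798.33²/738 = 136.09262
Sum = 966.05195 → 966.05.

966.05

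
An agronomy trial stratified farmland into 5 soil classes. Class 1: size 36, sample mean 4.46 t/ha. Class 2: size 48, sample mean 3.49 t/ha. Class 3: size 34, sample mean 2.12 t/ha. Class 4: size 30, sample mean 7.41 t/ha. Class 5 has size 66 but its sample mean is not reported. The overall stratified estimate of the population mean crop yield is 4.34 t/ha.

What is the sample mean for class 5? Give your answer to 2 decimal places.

4.64

N = 36 + 48 + 34 + 30 + 66 = 214.
Overall total = μ·N = 4.34·214 = 928.76.
Subtract the known strata: 36·4.46 + 48·3.49 + 34·2.12 + 30·7.41 = 622.46.
Remaining total for class 5: 928.76 − 622.46 = 306.3.
Divide by its size: 306.3 / 66 = 4.6409... → 4.64.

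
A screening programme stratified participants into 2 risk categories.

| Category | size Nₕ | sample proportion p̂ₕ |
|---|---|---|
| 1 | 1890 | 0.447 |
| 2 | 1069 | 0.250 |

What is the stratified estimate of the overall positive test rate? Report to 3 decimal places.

0.376

Wₕ = Nₕ/N with N = 2959: 0.6387, 0.3613.
p̂_st = 0.6387·0.447 + 0.3613·0.250 ≈ 0.37583... → 0.376.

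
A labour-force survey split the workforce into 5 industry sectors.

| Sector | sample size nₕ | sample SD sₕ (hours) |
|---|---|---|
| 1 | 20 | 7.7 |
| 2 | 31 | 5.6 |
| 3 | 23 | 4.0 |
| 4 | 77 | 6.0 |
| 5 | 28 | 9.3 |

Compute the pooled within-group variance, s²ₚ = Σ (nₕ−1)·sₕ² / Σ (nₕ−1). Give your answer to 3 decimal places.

43.049

1: (20−1)·7.7² = 19·59.29 = 1126.51
2: (31−1)·5.6² = 30·31.36 = 940.8
3: (23−1)·4.0² = 22·16 = 352
4: (77−1)·6.0² = 76·36 = 2736
5: (28−1)·9.3² = 27·86.49 = 2335.23
Numerator = 7490.54; denominator = Σ(nₕ−1) = 174.
s²ₚ = 7490.54/174 = 43.04908... → 43.049.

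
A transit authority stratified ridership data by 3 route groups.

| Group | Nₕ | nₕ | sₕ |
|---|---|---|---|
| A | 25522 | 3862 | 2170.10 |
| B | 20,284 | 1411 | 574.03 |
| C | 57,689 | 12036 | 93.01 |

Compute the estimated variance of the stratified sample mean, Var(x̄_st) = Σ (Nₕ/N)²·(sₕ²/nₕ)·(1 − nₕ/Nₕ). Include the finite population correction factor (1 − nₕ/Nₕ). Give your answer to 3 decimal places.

N = 103495; Wₕ = Nₕ/N.
group A: (25522/103495)²·2170.10²/3862·(1 − 3862/25522) = 62.933465
group B: (20284/103495)²·574.03²/1411·(1 − 1411/20284) = 8.346376
group C: (57689/103495)²·93.01²/12036·(1 − 12036/57689) = 0.176726
Sum = 71.456568 → 71.457.

71.457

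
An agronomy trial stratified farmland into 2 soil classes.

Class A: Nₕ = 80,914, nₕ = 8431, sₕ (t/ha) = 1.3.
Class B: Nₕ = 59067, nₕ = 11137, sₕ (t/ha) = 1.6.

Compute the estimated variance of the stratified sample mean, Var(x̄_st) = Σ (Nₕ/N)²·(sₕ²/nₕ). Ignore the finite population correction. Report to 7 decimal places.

N = 139981; Wₕ = Nₕ/N.
class A: (80914/139981)²·1.3²/8431 = 0.0000669756
class B: (59067/139981)²·1.6²/11137 = 0.0000409283
Sum = 0.0001079039 → 0.0001079.

0.0001079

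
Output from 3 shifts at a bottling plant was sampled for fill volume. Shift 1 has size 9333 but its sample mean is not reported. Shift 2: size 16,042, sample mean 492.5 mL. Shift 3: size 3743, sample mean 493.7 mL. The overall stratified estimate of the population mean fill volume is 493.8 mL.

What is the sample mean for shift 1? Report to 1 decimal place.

N = 9333 + 16042 + 3743 = 29118.
Overall total = μ·N = 493.8·29118 = 14378468.4.
Subtract the known strata: 16042·492.5 + 3743·493.7 = 9748604.1.
Remaining total for shift 1: 14378468.4 − 9748604.1 = 4629864.3.
Divide by its size: 4629864.3 / 9333 = 496.075... → 496.1.

496.1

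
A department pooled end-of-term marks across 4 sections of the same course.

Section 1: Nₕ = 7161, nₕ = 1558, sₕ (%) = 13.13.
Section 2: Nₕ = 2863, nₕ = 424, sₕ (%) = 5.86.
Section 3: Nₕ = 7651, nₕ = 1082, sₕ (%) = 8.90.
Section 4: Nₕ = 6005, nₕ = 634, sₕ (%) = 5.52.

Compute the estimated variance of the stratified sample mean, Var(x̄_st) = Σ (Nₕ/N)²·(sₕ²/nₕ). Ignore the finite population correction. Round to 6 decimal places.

N = 23680; Wₕ = Nₕ/N.
section 1: (7161/23680)²·13.13²/1558 = 0.010119195
section 2: (2863/23680)²·5.86²/424 = 0.001183883
section 3: (7651/23680)²·8.90²/1082 = 0.007642330
section 4: (6005/23680)²·5.52²/634 = 0.003090662
Sum = 0.022036069 → 0.022036.

0.022036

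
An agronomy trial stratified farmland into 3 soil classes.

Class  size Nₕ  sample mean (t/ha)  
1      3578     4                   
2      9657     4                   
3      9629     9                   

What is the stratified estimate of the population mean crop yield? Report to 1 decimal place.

6.1

N = 3578 + 9657 + 9629 = 22864.
Overall mean = Σ (Nₕ/N)·x̄ₕ — weight by population share, not a simple average.
Σ Nₕx̄ₕ = 3578·4 + 9657·4 + 9629·9 = 14312 + 38628 + 86661 = 139601.
Divide by N: 139601 / 22864 = 6.106... → 6.1.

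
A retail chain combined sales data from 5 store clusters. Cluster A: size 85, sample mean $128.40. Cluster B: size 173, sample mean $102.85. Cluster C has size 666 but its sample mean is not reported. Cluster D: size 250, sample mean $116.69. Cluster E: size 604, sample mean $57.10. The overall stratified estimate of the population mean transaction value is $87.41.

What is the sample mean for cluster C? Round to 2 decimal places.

94.67

Σ Nₕx̄ₕ = N·μ, so 666·x̄_C = 1778·87.41 − (85·128.40 + 173·102.85 + 250·116.69 + 604·57.10).
= 155414.98 − 92367.95 = 63047.03.
x̄_C = 63047.03 / 666 = 94.6652... → 94.67.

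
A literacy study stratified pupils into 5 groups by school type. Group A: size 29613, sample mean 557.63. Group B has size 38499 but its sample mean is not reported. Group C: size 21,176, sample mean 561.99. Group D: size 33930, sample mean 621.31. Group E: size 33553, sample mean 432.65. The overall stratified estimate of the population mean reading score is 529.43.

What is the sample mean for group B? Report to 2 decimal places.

Σ Nₕx̄ₕ = N·μ, so 38499·x̄_B = 156771·529.43 − (29613·557.63 + 21176·561.99 + 33930·621.31 + 33553·432.65).
= 82999270.53 − 64011551.18 = 18987719.35.
x̄_B = 18987719.35 / 38499 = 493.2003... → 493.20.

493.20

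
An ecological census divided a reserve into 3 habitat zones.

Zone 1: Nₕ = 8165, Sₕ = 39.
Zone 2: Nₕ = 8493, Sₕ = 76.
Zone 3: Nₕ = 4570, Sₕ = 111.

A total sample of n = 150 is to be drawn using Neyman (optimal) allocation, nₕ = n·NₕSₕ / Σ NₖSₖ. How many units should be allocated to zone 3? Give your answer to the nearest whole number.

1: NₕSₕ = 8165·39 = 318435
2: NₕSₕ = 8493·76 = 645468
3: NₕSₕ = 4570·111 = 507270
Σ NₕSₕ = 1471173.
n_3 = 150·507270/1471173 = 51.721... → 52.

52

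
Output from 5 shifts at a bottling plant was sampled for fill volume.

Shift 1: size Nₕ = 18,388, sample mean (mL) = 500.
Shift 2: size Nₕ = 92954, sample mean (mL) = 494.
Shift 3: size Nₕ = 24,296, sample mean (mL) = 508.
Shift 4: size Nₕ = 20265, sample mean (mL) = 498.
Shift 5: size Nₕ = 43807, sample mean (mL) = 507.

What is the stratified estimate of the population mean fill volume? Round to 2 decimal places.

N = 18388 + 92954 + 24296 + 20265 + 43807 = 199710.
Weight each subgroup mean by Nₕ/N and sum.
Σ Nₕx̄ₕ = 18388·500 + 92954·494 + 24296·508 + 20265·498 + 43807·507 = 9194000 + 45919276 + 12342368 + 10091970 + 22210149 = 99757763.
Divide by N: 99757763 / 199710 = 499.5131... → 499.51.

499.51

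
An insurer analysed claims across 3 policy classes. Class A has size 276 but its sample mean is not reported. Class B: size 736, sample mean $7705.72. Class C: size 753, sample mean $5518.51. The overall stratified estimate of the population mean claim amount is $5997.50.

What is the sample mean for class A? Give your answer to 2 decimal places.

Σ Nₕx̄ₕ = N·μ, so 276·x̄_A = 1765·5997.50 − (736·7705.72 + 753·5518.51).
= 10585587.5 − 9826847.95 = 758739.55.
x̄_A = 758739.55 / 276 = 2749.0563... → 2749.06.

2749.06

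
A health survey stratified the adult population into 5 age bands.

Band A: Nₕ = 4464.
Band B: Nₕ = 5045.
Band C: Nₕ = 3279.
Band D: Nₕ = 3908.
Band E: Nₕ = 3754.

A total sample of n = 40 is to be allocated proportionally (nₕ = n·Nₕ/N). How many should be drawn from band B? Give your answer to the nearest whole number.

Share of band B = 5045/20450 = 0.24670.
Allocate 40 × 0.24670 = 9.868... → 10.

10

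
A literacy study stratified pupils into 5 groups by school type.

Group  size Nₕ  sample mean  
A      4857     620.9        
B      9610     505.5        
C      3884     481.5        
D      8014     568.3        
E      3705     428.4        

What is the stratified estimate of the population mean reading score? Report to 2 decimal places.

N = 30070; weights Wₕ = Nₕ/N = (0.1615, 0.3196, 0.1292, 0.2665, 0.1232).
x̄_st = Σ Wₕ·x̄ₕ = 0.1615·620.9 + 0.3196·505.5 + 0.1292·481.5 + 0.2665·568.3 + 0.1232·428.4 ≈ 528.2770...
→ 528.28.

528.28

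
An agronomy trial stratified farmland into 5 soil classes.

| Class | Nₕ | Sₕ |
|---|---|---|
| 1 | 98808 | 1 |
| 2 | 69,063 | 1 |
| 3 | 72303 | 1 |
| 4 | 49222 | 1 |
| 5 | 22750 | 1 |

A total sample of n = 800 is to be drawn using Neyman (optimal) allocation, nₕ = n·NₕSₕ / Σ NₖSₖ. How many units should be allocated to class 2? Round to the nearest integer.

177

Σ NₕSₕ = 98808·1 + 69063·1 + 72303·1 + 49222·1 + 22750·1 = 312146.
Share for 2: 69063/312146 = 0.22125.
n_2 = 800 × 0.22125 = 177.002... → 177.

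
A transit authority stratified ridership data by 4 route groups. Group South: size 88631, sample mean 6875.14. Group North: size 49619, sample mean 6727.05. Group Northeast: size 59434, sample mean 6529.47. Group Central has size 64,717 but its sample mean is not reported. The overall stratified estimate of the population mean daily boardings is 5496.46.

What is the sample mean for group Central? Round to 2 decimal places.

N = 88631 + 49619 + 59434 + 64717 = 262401.
Overall total = μ·N = 5496.46·262401 = 1442276600.46.
Subtract the known strata: 88631·6875.14 + 49619·6727.05 + 59434·6529.47 = 1331212547.27.
Remaining total for group Central: 1442276600.46 − 1331212547.27 = 111064053.19.
Divide by its size: 111064053.19 / 64717 = 1716.1496... → 1716.15.

1716.15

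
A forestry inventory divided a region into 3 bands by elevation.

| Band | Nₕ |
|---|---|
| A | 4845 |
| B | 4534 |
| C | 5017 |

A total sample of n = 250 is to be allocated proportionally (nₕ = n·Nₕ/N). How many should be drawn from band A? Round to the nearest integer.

Share of band A = 4845/14396 = 0.33655.
Allocate 250 × 0.33655 = 84.138... → 84.

84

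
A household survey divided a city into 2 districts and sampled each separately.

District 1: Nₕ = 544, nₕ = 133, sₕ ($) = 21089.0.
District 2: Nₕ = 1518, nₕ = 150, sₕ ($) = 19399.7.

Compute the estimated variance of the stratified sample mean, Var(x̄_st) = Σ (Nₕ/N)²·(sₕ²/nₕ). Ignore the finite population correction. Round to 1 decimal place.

N = 2062. Term for each stratum: Wₕ²sₕ²/nₕ.
Var(x̄_st) = 232745.2413 + 1359768.5436 = 1592513.7849 → 1592513.8.

1592513.8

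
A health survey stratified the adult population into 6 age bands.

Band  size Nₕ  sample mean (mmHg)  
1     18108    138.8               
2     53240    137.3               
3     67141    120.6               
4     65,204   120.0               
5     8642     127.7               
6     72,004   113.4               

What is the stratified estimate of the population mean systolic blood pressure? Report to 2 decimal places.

123.14

N = 18108 + 53240 + 67141 + 65204 + 8642 + 72004 = 284339.
Overall mean = Σ (Nₕ/N)·x̄ₕ — weight by population share, not a simple average.
Σ Nₕx̄ₕ = 18108·138.8 + 53240·137.3 + 67141·120.6 + 65204·120.0 + 8642·127.7 + 72004·113.4 = 2513390.4 + 7309852 + 8097204.6 + 7824480 + 1103583.4 + 8165253.6 = 35013764.
Divide by N: 35013764 / 284339 = 123.1409... → 123.14.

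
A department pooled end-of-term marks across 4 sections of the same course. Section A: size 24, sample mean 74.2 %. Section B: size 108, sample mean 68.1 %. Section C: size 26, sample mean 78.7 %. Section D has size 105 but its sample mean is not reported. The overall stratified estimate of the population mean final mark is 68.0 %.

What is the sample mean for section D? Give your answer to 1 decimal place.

N = 24 + 108 + 26 + 105 = 263.
Overall total = μ·N = 68.0·263 = 17884.
Subtract the known strata: 24·74.2 + 108·68.1 + 26·78.7 = 11181.8.
Remaining total for section D: 17884 − 11181.8 = 6702.2.
Divide by its size: 6702.2 / 105 = 63.830... → 63.8.

63.8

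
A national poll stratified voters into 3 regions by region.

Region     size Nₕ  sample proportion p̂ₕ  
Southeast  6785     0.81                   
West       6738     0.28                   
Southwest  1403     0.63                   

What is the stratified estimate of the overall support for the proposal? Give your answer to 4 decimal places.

0.5538

N = 6785 + 6738 + 1403 = 14926.
Overall proportion = Σ (Nₕ/N)·p̂ₕ.
Σ Nₕp̂ₕ = 5495.85 + 1886.64 + 883.89 = 8266.38.
8266.38 / 14926 = 0.553824... → 0.5538.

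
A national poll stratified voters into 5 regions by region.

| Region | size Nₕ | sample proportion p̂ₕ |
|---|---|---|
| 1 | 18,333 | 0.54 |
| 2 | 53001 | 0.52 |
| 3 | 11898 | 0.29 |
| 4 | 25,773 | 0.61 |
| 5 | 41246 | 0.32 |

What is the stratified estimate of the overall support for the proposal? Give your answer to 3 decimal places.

N = 18333 + 53001 + 11898 + 25773 + 41246 = 150251.
Overall proportion = Σ (Nₕ/N)·p̂ₕ.
Σ Nₕp̂ₕ = 9899.82 + 27560.52 + 3450.42 + 15721.53 + 13198.72 = 69831.01.
69831.01 / 150251 = 0.46476... → 0.465.

0.465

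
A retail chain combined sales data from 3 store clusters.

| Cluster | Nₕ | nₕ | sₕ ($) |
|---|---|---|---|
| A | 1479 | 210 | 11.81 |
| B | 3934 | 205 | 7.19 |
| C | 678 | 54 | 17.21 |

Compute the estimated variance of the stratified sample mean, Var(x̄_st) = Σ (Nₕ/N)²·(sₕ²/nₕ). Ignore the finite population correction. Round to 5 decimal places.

N = 6091. Term for each stratum: Wₕ²sₕ²/nₕ.
Var(x̄_st) = 0.03915973 + 0.10519508 + 0.06795950 = 0.21231431 → 0.21231.

0.21231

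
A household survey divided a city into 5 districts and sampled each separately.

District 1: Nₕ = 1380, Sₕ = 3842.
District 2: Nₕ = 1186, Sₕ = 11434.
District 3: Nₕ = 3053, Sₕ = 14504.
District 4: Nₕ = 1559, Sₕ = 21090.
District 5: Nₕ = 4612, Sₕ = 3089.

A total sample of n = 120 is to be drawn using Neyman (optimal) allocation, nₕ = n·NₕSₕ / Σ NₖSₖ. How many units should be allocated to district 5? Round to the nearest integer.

Σ NₕSₕ = 1380·3842 + 1186·11434 + 3053·14504 + 1559·21090 + 4612·3089 = 110269174.
Share for 5: 14246468/110269174 = 0.12920.
n_5 = 120 × 0.12920 = 15.504... → 16.

16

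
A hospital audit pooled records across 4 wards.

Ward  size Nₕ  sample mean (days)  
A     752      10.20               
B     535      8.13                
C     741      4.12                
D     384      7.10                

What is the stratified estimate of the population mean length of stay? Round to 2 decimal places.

7.38

N = 752 + 535 + 741 + 384 = 2412.
Weight each subgroup mean by Nₕ/N and sum.
Σ Nₕx̄ₕ = 752·10.20 + 535·8.13 + 741·4.12 + 384·7.10 = 7670.4 + 4349.55 + 3052.92 + 2726.4 = 17799.27.
Divide by N: 17799.27 / 2412 = 7.3795... → 7.38.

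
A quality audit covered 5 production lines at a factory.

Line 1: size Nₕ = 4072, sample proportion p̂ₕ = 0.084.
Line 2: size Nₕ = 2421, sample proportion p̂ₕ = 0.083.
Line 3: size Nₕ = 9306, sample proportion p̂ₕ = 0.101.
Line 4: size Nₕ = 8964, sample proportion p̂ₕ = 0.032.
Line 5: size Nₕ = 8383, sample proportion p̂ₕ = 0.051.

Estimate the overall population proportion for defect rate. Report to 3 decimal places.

0.066

N = 4072 + 2421 + 9306 + 8964 + 8383 = 33146.
Overall proportion = Σ (Nₕ/N)·p̂ₕ.
Σ Nₕp̂ₕ = 342.048 + 200.943 + 939.906 + 286.848 + 427.533 = 2197.278.
2197.278 / 33146 = 0.06629... → 0.066.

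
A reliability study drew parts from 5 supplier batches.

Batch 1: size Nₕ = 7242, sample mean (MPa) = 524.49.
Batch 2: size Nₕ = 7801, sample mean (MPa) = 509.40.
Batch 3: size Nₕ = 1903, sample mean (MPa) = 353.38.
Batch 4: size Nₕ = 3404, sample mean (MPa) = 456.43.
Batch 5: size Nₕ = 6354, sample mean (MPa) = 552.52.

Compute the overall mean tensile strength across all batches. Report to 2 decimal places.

N = 26704; weights Wₕ = Nₕ/N = (0.2712, 0.2921, 0.0713, 0.1275, 0.2379).
x̄_st = Σ Wₕ·x̄ₕ = 0.2712·524.49 + 0.2921·509.40 + 0.0713·353.38 + 0.1275·456.43 + 0.2379·552.52 ≈ 505.8818...
→ 505.88.

505.88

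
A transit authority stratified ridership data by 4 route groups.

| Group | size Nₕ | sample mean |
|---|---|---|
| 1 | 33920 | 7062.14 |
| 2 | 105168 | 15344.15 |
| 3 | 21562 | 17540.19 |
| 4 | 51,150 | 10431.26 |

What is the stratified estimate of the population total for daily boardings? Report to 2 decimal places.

Population total = Σ Nₕ·x̄ₕ (each stratum's size times its mean).
33920·7062.14 + 105168·15344.15 + 21562·17540.19 + 51150·10431.26 = 239547788.8 + 1613713567.2 + 378201576.78 + 533558949 = 2765021881.78.

2765021881.78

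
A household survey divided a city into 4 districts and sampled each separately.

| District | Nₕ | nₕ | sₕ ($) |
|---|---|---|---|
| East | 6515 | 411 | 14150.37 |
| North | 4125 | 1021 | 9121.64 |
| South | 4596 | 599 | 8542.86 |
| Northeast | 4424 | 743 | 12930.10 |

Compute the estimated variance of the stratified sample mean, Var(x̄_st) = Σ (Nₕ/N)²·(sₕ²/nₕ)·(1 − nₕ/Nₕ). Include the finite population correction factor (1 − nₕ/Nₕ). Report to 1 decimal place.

N = 19660. Term for each stratum: Wₕ²sₕ²/nₕ·(1−nₕ/Nₕ).
Var(x̄_st) = 50125.1503 + 2699.5959 + 5790.6444 + 9480.4480 = 68095.8386 → 68095.8.

68095.8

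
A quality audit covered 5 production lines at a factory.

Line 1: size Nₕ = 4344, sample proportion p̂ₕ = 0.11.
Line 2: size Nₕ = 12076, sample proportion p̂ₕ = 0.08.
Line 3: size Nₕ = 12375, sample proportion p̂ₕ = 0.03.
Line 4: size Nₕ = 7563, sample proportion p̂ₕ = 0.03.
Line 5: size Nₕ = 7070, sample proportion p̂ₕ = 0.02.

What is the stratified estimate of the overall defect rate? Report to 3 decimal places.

0.050

N = 4344 + 12076 + 12375 + 7563 + 7070 = 43428.
Overall proportion = Σ (Nₕ/N)·p̂ₕ.
Σ Nₕp̂ₕ = 477.84 + 966.08 + 371.25 + 226.89 + 141.4 = 2183.46.
2183.46 / 43428 = 0.05028... → 0.050.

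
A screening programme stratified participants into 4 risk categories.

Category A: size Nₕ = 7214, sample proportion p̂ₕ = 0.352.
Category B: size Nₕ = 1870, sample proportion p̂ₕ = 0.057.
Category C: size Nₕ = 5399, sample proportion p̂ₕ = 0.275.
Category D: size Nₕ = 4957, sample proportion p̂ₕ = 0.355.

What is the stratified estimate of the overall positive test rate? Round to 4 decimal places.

Wₕ = Nₕ/N with N = 19440: 0.3711, 0.0962, 0.2777, 0.2550.
p̂_st = 0.3711·0.352 + 0.0962·0.057 + 0.2777·0.275 + 0.2550·0.355 ≈ 0.303003... → 0.3030.

0.3030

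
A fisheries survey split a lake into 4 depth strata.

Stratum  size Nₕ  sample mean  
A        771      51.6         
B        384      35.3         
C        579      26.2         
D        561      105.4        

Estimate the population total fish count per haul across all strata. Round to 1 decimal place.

A: 771·51.6 = 39783.6
B: 384·35.3 = 13555.2
C: 579·26.2 = 15169.8
D: 561·105.4 = 59129.4
τ̂ = Σ Nₕx̄ₕ = 127638.0.

127638.0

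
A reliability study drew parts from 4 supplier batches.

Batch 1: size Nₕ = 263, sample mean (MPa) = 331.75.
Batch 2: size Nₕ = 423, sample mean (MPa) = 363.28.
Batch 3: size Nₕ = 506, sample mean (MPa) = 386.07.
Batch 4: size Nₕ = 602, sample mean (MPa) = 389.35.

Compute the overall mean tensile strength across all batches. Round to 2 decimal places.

N = 1794; weights Wₕ = Nₕ/N = (0.1466, 0.2358, 0.2821, 0.3356).
x̄_st = Σ Wₕ·x̄ₕ = 0.1466·331.75 + 0.2358·363.28 + 0.2821·386.07 + 0.3356·389.35 ≈ 373.8338...
→ 373.83.

373.83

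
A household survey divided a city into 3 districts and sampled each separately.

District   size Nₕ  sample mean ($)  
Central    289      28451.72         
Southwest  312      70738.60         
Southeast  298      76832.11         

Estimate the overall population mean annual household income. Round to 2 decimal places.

N = 289 + 312 + 298 = 899.
Weight each subgroup mean by Nₕ/N and sum.
Σ Nₕx̄ₕ = 289·28451.72 + 312·70738.60 + 298·76832.11 = 8222547.08 + 22070443.2 + 22895968.78 = 53188959.06.
Divide by N: 53188959.06 / 899 = 59164.5818... → 59164.58.

59164.58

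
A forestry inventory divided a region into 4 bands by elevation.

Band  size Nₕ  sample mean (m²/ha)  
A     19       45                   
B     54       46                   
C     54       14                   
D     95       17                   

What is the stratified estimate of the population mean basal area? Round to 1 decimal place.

N = 19 + 54 + 54 + 95 = 222.
Weight each subgroup mean by Nₕ/N and sum.
Σ Nₕx̄ₕ = 19·45 + 54·46 + 54·14 + 95·17 = 855 + 2484 + 756 + 1615 = 5710.
Divide by N: 5710 / 222 = 25.721... → 25.7.

25.7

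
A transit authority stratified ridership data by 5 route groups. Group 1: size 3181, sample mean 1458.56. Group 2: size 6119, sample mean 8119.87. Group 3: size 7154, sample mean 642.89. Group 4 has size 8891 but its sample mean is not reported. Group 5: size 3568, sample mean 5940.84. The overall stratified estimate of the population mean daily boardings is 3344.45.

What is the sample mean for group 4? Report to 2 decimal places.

1864.44

Σ Nₕx̄ₕ = N·μ, so 8891·x̄_4 = 28913·3344.45 − (3181·1458.56 + 6119·8119.87 + 7154·642.89 + 3568·5940.84).
= 96698082.85 − 80121316.07 = 16576766.78.
x̄_4 = 16576766.78 / 8891 = 1864.4435... → 1864.44.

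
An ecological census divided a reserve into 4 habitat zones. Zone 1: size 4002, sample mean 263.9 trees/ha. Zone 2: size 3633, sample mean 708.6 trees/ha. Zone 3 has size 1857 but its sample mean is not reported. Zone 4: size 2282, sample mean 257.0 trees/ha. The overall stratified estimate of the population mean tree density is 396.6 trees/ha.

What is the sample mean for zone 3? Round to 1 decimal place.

243.7

N = 4002 + 3633 + 1857 + 2282 = 11774.
Overall total = μ·N = 396.6·11774 = 4669568.4.
Subtract the known strata: 4002·263.9 + 3633·708.6 + 2282·257.0 = 4216945.6.
Remaining total for zone 3: 4669568.4 − 4216945.6 = 452622.8.
Divide by its size: 452622.8 / 1857 = 243.739... → 243.7.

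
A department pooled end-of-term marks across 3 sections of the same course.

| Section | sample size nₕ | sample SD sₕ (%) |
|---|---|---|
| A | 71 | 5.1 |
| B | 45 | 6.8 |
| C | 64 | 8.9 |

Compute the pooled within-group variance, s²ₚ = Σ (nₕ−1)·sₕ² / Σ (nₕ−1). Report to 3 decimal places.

Degrees of freedom: 70 + 44 + 63 = 177.
Σ(nₕ−1)sₕ² = 70·26.01 + 44·46.24 + 63·79.21 = 8845.49.
s²ₚ = 8845.49 / 177 = 49.97452... → 49.975.

49.975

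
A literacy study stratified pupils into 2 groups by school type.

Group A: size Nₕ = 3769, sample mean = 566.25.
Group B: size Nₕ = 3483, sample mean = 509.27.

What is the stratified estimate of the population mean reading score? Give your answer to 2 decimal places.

538.88

x̄_st = (Σ Nₕx̄ₕ) / (Σ Nₕ) = (3769·566.25 + 3483·509.27) / 7252
= 3907983.66 / 7252 = 538.8836... → 538.88.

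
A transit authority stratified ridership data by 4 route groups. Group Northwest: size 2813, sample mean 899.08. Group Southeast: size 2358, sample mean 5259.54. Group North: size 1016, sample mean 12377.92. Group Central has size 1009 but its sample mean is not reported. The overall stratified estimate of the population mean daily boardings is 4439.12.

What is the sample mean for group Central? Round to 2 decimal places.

4397.26

Σ Nₕx̄ₕ = N·μ, so 1009·x̄_Central = 7196·4439.12 − (2813·899.08 + 2358·5259.54 + 1016·12377.92).
= 31943907.52 − 27507074.08 = 4436833.44.
x̄_Central = 4436833.44 / 1009 = 4397.2581... → 4397.26.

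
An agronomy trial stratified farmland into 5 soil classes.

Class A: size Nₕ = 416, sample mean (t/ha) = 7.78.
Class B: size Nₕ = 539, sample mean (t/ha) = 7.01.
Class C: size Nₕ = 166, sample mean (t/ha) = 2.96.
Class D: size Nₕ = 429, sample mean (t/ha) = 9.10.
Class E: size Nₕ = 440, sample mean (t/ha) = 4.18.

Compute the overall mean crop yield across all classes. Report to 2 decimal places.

6.66

N = 1990; weights Wₕ = Nₕ/N = (0.2090, 0.2709, 0.0834, 0.2156, 0.2211).
x̄_st = Σ Wₕ·x̄ₕ = 0.2090·7.78 + 0.2709·7.01 + 0.0834·2.96 + 0.2156·9.10 + 0.2211·4.18 ≈ 6.6580...
→ 6.66.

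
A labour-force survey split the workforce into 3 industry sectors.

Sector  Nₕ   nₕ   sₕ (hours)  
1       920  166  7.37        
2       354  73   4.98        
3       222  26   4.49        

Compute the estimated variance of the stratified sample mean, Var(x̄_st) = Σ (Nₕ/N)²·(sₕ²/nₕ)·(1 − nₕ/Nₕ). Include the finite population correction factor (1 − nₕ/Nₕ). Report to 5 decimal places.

0.13160

N = 1496. Term for each stratum: Wₕ²sₕ²/nₕ·(1−nₕ/Nₕ).
Var(x̄_st) = 0.10141983 + 0.01510018 + 0.01507527 = 0.13159529 → 0.13160.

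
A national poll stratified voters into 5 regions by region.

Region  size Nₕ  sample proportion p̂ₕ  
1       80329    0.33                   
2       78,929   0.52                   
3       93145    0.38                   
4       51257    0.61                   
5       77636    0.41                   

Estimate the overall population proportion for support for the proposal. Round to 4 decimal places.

0.4355

N = 80329 + 78929 + 93145 + 51257 + 77636 = 381296.
Overall proportion = Σ (Nₕ/N)·p̂ₕ.
Σ Nₕp̂ₕ = 26508.57 + 41043.08 + 35395.1 + 31266.77 + 31830.76 = 166044.28.
166044.28 / 381296 = 0.435473... → 0.4355.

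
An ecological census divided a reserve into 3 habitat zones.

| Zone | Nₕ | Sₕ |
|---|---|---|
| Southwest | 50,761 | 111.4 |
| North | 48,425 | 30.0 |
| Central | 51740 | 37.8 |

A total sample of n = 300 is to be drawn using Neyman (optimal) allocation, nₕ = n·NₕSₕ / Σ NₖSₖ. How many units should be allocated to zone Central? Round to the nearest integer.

65

Σ NₕSₕ = 50761·111.4 + 48425·30.0 + 51740·37.8 = 9063297.4.
Share for Central: 1955772/9063297.4 = 0.21579.
n_Central = 300 × 0.21579 = 64.737... → 65.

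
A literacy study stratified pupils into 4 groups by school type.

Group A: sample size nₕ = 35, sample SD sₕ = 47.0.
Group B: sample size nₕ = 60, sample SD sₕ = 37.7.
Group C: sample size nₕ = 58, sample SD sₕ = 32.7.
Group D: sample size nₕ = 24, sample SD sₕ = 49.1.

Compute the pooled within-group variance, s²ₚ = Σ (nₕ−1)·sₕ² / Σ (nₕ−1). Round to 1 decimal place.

1591.7

A: (35−1)·47.0² = 34·2209 = 75106
B: (60−1)·37.7² = 59·1421.29 = 83856.11
C: (58−1)·32.7² = 57·1069.29 = 60949.53
D: (24−1)·49.1² = 23·2410.81 = 55448.63
Numerator = 275360.27; denominator = Σ(nₕ−1) = 173.
s²ₚ = 275360.27/173 = 1591.678... → 1591.7.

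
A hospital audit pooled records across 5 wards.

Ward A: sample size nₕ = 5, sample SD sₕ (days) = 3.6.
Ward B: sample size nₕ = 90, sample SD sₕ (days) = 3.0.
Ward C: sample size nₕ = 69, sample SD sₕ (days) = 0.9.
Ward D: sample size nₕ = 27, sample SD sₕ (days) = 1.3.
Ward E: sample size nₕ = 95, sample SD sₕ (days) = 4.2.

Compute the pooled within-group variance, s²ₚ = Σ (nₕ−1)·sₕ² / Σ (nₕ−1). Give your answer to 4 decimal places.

9.2883

Degrees of freedom: 4 + 89 + 68 + 26 + 94 = 281.
Σ(nₕ−1)sₕ² = 4·12.96 + 89·9 + 68·0.81 + 26·1.69 + 94·17.64 = 2610.02.
s²ₚ = 2610.02 / 281 = 9.288327... → 9.2883.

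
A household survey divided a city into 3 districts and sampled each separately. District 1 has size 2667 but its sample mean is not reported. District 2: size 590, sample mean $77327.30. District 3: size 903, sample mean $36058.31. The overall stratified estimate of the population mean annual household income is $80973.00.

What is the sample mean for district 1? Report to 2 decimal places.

96986.85

Σ Nₕx̄ₕ = N·μ, so 2667·x̄_1 = 4160·80973.00 − (590·77327.30 + 903·36058.31).
= 336847680 − 78183760.93 = 258663919.07.
x̄_1 = 258663919.07 / 2667 = 96986.8463... → 96986.85.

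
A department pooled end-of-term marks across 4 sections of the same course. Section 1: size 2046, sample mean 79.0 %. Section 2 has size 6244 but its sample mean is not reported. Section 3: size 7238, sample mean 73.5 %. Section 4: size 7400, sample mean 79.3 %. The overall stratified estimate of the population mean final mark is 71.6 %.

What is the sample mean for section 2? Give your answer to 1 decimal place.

57.8

Σ Nₕx̄ₕ = N·μ, so 6244·x̄_2 = 22928·71.6 − (2046·79.0 + 7238·73.5 + 7400·79.3).
= 1641644.8 − 1280447 = 361197.8.
x̄_2 = 361197.8 / 6244 = 57.847... → 57.8.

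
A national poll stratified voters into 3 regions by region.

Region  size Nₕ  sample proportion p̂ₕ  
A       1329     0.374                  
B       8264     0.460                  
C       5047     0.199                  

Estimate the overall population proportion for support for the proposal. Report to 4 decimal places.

0.3622

N = 1329 + 8264 + 5047 = 14640.
Overall proportion = Σ (Nₕ/N)·p̂ₕ.
Σ Nₕp̂ₕ = 497.046 + 3801.44 + 1004.353 = 5302.839.
5302.839 / 14640 = 0.362216... → 0.3622.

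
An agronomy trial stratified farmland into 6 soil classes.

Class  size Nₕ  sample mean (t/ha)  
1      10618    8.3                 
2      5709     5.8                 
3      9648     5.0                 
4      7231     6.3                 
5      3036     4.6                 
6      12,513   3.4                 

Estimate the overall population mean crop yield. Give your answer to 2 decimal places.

5.57

N = 48755; weights Wₕ = Nₕ/N = (0.2178, 0.1171, 0.1979, 0.1483, 0.0623, 0.2567).
x̄_st = Σ Wₕ·x̄ₕ = 0.2178·8.3 + 0.1171·5.8 + 0.1979·5.0 + 0.1483·6.3 + 0.0623·4.6 + 0.2567·3.4 ≈ 5.5696...
→ 5.57.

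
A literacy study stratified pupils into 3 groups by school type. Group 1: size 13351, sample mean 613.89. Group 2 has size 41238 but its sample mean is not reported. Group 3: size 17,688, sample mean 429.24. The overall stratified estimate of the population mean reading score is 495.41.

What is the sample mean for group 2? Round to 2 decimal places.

N = 13351 + 41238 + 17688 = 72277.
Overall total = μ·N = 495.41·72277 = 35806748.57.
Subtract the known strata: 13351·613.89 + 17688·429.24 = 15788442.51.
Remaining total for group 2: 35806748.57 − 15788442.51 = 20018306.06.
Divide by its size: 20018306.06 / 41238 = 485.4335... → 485.43.

485.43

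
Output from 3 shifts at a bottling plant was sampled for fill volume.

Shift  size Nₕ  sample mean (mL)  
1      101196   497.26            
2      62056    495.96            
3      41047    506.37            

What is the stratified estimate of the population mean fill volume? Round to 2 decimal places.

498.70

x̄_st = (Σ Nₕx̄ₕ) / (Σ Nₕ) = (101196·497.26 + 62056·495.96 + 41047·506.37) / 204299
= 101882986.11 / 204299 = 498.6955... → 498.70.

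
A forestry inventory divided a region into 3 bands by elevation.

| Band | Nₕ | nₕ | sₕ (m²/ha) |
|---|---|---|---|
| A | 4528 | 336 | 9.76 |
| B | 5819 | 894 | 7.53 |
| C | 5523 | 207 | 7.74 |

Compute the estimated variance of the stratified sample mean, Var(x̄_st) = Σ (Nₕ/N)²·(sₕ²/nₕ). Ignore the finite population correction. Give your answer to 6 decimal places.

N = 15870; Wₕ = Nₕ/N.
band A: (4528/15870)²·9.76²/336 = 0.023079125
band B: (5819/15870)²·7.53²/894 = 0.008526981
band C: (5523/15870)²·7.74²/207 = 0.035051597
Sum = 0.066657703 → 0.066658.

0.066658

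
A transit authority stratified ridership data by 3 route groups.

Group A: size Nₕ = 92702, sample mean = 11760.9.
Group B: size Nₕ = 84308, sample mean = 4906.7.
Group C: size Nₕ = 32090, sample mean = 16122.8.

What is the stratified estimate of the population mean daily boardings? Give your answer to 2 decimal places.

9666.73

N = 209100; weights Wₕ = Nₕ/N = (0.4433, 0.4032, 0.1535).
x̄_st = Σ Wₕ·x̄ₕ = 0.4433·11760.9 + 0.4032·4906.7 + 0.1535·16122.8 ≈ 9666.7320...
→ 9666.73.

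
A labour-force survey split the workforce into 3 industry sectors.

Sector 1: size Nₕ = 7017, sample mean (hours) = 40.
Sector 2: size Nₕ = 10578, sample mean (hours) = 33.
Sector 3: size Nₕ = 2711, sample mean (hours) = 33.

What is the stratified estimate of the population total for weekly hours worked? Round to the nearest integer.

719217

1: 7017·40 = 280680
2: 10578·33 = 349074
3: 2711·33 = 89463
τ̂ = Σ Nₕx̄ₕ = 719217.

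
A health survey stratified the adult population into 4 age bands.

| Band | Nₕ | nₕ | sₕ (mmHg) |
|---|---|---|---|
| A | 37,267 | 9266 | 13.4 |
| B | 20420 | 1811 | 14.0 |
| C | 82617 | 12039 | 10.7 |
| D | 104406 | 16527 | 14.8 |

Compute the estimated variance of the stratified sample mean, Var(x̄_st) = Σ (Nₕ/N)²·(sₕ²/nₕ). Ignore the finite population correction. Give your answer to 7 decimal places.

0.0046996

N = 244710; Wₕ = Nₕ/N.
band A: (37267/244710)²·13.4²/9266 = 0.0004494307
band B: (20420/244710)²·14.0²/1811 = 0.0007536083
band C: (82617/244710)²·10.7²/12039 = 0.0010839582
band D: (104406/244710)²·14.8²/16527 = 0.0024125531
Sum = 0.0046995503 → 0.0046996.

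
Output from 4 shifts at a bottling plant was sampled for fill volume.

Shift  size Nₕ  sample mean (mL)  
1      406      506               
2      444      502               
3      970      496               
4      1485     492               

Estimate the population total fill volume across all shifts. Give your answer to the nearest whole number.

1: 406·506 = 205436
2: 444·502 = 222888
3: 970·496 = 481120
4: 1485·492 = 730620
τ̂ = Σ Nₕx̄ₕ = 1640064.

1640064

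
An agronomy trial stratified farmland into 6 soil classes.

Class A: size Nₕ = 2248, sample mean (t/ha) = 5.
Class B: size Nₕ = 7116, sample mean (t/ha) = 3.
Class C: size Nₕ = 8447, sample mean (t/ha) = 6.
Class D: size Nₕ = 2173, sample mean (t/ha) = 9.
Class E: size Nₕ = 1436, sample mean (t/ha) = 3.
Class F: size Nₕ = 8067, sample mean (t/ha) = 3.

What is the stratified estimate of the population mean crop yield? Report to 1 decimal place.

x̄_st = (Σ Nₕx̄ₕ) / (Σ Nₕ) = (2248·5 + 7116·3 + 8447·6 + 2173·9 + 1436·3 + 8067·3) / 29487
= 131336 / 29487 = 4.454... → 4.5.

4.5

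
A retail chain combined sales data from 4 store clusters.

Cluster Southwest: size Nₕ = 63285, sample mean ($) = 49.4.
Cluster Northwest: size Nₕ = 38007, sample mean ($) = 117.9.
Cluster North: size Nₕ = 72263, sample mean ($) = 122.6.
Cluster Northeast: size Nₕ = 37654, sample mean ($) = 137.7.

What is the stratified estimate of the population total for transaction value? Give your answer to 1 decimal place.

21651703.9

Population total = Σ Nₕ·x̄ₕ (each stratum's size times its mean).
63285·49.4 + 38007·117.9 + 72263·122.6 + 37654·137.7 = 3126279 + 4481025.3 + 8859443.8 + 5184955.8 = 21651703.9.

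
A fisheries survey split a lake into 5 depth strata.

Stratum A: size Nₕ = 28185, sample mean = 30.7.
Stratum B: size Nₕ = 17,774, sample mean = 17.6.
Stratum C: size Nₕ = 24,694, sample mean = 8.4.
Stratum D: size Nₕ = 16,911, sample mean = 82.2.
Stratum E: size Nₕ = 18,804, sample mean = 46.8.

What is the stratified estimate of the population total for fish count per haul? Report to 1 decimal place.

A: 28185·30.7 = 865279.5
B: 17774·17.6 = 312822.4
C: 24694·8.4 = 207429.6
D: 16911·82.2 = 1390084.2
E: 18804·46.8 = 880027.2
τ̂ = Σ Nₕx̄ₕ = 3655642.9.

3655642.9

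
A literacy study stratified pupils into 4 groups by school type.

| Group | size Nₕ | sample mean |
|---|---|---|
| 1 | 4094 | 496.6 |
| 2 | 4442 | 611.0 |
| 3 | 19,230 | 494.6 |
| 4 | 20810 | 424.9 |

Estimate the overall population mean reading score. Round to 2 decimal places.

N = 48576; weights Wₕ = Nₕ/N = (0.0843, 0.0914, 0.3959, 0.4284).
x̄_st = Σ Wₕ·x̄ₕ = 0.0843·496.6 + 0.0914·611.0 + 0.3959·494.6 + 0.4284·424.9 ≈ 475.5531...
→ 475.55.

475.55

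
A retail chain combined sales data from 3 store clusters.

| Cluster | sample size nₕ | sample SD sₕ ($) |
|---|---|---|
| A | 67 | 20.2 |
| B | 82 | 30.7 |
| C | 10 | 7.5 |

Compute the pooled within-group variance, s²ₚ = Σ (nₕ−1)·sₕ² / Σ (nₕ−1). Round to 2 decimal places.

665.25

Degrees of freedom: 66 + 81 + 9 = 156.
Σ(nₕ−1)sₕ² = 66·408.04 + 81·942.49 + 9·56.25 = 103778.58.
s²ₚ = 103778.58 / 156 = 665.2473... → 665.25.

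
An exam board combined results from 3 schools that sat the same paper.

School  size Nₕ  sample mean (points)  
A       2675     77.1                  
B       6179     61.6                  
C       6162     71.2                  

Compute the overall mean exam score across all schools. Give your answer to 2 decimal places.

x̄_st = (Σ Nₕx̄ₕ) / (Σ Nₕ) = (2675·77.1 + 6179·61.6 + 6162·71.2) / 15016
= 1025603.3 / 15016 = 68.3007... → 68.30.

68.30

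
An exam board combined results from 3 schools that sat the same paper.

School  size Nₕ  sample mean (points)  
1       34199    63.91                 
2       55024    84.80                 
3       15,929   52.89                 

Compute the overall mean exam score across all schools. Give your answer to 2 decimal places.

x̄_st = (Σ Nₕx̄ₕ) / (Σ Nₕ) = (34199·63.91 + 55024·84.80 + 15929·52.89) / 105152
= 7694178.1 / 105152 = 73.1720... → 73.17.

73.17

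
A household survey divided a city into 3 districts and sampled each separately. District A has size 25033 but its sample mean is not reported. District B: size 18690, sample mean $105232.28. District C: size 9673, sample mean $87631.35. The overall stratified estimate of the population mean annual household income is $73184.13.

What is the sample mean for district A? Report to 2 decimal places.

43673.97

Σ Nₕx̄ₕ = N·μ, so 25033·x̄_A = 53396·73184.13 − (18690·105232.28 + 9673·87631.35).
= 3907739805.48 − 2814449361.75 = 1093290443.73.
x̄_A = 1093290443.73 / 25033 = 43673.9681... → 43673.97.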